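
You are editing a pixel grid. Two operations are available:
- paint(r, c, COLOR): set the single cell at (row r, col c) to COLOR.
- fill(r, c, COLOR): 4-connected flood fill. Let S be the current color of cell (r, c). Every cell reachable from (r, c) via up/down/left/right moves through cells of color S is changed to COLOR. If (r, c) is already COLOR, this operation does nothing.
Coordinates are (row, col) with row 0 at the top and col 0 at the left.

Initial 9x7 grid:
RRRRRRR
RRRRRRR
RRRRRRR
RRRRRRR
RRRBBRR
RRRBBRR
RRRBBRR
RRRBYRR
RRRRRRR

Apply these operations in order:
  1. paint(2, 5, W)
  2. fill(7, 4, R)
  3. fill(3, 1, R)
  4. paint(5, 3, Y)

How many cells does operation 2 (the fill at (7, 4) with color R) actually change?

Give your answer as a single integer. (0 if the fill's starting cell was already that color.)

After op 1 paint(2,5,W):
RRRRRRR
RRRRRRR
RRRRRWR
RRRRRRR
RRRBBRR
RRRBBRR
RRRBBRR
RRRBYRR
RRRRRRR
After op 2 fill(7,4,R) [1 cells changed]:
RRRRRRR
RRRRRRR
RRRRRWR
RRRRRRR
RRRBBRR
RRRBBRR
RRRBBRR
RRRBRRR
RRRRRRR

Answer: 1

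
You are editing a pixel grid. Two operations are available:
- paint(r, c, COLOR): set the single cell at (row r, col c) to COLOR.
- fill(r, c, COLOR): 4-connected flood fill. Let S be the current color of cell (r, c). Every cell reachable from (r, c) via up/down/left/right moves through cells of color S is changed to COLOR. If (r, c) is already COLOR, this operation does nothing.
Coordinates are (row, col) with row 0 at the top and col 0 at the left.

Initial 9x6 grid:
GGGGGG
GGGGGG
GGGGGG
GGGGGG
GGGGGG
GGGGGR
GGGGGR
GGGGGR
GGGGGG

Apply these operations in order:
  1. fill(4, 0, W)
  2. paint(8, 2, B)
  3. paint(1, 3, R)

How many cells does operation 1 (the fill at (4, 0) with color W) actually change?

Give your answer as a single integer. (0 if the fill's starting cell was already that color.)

After op 1 fill(4,0,W) [51 cells changed]:
WWWWWW
WWWWWW
WWWWWW
WWWWWW
WWWWWW
WWWWWR
WWWWWR
WWWWWR
WWWWWW

Answer: 51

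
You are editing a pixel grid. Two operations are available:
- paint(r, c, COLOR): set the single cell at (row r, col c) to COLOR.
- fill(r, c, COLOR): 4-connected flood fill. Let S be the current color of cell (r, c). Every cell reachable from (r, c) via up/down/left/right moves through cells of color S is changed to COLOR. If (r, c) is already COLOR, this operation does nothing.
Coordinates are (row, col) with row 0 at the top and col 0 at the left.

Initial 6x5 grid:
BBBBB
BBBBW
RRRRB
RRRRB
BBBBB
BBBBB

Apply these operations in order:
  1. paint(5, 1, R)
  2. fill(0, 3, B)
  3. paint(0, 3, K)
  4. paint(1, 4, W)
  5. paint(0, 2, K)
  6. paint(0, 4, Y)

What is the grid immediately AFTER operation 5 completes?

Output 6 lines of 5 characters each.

After op 1 paint(5,1,R):
BBBBB
BBBBW
RRRRB
RRRRB
BBBBB
BRBBB
After op 2 fill(0,3,B) [0 cells changed]:
BBBBB
BBBBW
RRRRB
RRRRB
BBBBB
BRBBB
After op 3 paint(0,3,K):
BBBKB
BBBBW
RRRRB
RRRRB
BBBBB
BRBBB
After op 4 paint(1,4,W):
BBBKB
BBBBW
RRRRB
RRRRB
BBBBB
BRBBB
After op 5 paint(0,2,K):
BBKKB
BBBBW
RRRRB
RRRRB
BBBBB
BRBBB

Answer: BBKKB
BBBBW
RRRRB
RRRRB
BBBBB
BRBBB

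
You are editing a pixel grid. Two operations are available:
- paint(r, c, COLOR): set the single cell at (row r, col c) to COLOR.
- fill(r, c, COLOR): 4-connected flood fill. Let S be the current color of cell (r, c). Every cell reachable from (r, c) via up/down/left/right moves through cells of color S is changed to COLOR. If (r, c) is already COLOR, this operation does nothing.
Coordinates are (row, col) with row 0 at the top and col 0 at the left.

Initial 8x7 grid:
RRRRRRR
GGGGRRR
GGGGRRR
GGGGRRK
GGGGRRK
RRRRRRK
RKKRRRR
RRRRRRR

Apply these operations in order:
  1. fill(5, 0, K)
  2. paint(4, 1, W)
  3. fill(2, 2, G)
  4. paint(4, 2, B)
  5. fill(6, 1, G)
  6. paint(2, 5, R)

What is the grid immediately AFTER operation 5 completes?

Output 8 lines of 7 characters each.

After op 1 fill(5,0,K) [35 cells changed]:
KKKKKKK
GGGGKKK
GGGGKKK
GGGGKKK
GGGGKKK
KKKKKKK
KKKKKKK
KKKKKKK
After op 2 paint(4,1,W):
KKKKKKK
GGGGKKK
GGGGKKK
GGGGKKK
GWGGKKK
KKKKKKK
KKKKKKK
KKKKKKK
After op 3 fill(2,2,G) [0 cells changed]:
KKKKKKK
GGGGKKK
GGGGKKK
GGGGKKK
GWGGKKK
KKKKKKK
KKKKKKK
KKKKKKK
After op 4 paint(4,2,B):
KKKKKKK
GGGGKKK
GGGGKKK
GGGGKKK
GWBGKKK
KKKKKKK
KKKKKKK
KKKKKKK
After op 5 fill(6,1,G) [40 cells changed]:
GGGGGGG
GGGGGGG
GGGGGGG
GGGGGGG
GWBGGGG
GGGGGGG
GGGGGGG
GGGGGGG

Answer: GGGGGGG
GGGGGGG
GGGGGGG
GGGGGGG
GWBGGGG
GGGGGGG
GGGGGGG
GGGGGGG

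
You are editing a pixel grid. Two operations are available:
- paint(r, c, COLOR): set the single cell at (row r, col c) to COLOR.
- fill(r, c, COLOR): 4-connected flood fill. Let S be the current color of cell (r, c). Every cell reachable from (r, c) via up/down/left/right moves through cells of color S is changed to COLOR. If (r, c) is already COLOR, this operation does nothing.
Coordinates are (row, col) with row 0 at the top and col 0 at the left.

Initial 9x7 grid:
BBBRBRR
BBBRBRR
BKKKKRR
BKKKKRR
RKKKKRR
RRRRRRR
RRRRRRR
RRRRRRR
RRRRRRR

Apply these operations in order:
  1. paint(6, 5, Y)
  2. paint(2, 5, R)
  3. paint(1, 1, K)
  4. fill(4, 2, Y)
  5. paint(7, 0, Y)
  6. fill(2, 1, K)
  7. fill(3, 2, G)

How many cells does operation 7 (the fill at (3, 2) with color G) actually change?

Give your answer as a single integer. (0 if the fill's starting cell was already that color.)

After op 1 paint(6,5,Y):
BBBRBRR
BBBRBRR
BKKKKRR
BKKKKRR
RKKKKRR
RRRRRRR
RRRRRYR
RRRRRRR
RRRRRRR
After op 2 paint(2,5,R):
BBBRBRR
BBBRBRR
BKKKKRR
BKKKKRR
RKKKKRR
RRRRRRR
RRRRRYR
RRRRRRR
RRRRRRR
After op 3 paint(1,1,K):
BBBRBRR
BKBRBRR
BKKKKRR
BKKKKRR
RKKKKRR
RRRRRRR
RRRRRYR
RRRRRRR
RRRRRRR
After op 4 fill(4,2,Y) [13 cells changed]:
BBBRBRR
BYBRBRR
BYYYYRR
BYYYYRR
RYYYYRR
RRRRRRR
RRRRRYR
RRRRRRR
RRRRRRR
After op 5 paint(7,0,Y):
BBBRBRR
BYBRBRR
BYYYYRR
BYYYYRR
RYYYYRR
RRRRRRR
RRRRRYR
YRRRRRR
RRRRRRR
After op 6 fill(2,1,K) [13 cells changed]:
BBBRBRR
BKBRBRR
BKKKKRR
BKKKKRR
RKKKKRR
RRRRRRR
RRRRRYR
YRRRRRR
RRRRRRR
After op 7 fill(3,2,G) [13 cells changed]:
BBBRBRR
BGBRBRR
BGGGGRR
BGGGGRR
RGGGGRR
RRRRRRR
RRRRRYR
YRRRRRR
RRRRRRR

Answer: 13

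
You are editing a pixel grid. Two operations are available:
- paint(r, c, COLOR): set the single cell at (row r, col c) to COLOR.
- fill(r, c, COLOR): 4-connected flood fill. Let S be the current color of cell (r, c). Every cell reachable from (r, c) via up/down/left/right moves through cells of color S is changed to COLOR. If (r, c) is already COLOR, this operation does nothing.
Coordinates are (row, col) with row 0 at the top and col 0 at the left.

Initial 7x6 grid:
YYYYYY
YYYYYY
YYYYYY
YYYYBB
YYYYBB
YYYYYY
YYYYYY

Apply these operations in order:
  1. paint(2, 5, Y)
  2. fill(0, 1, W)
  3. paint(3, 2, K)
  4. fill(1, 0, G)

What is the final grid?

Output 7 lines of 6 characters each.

After op 1 paint(2,5,Y):
YYYYYY
YYYYYY
YYYYYY
YYYYBB
YYYYBB
YYYYYY
YYYYYY
After op 2 fill(0,1,W) [38 cells changed]:
WWWWWW
WWWWWW
WWWWWW
WWWWBB
WWWWBB
WWWWWW
WWWWWW
After op 3 paint(3,2,K):
WWWWWW
WWWWWW
WWWWWW
WWKWBB
WWWWBB
WWWWWW
WWWWWW
After op 4 fill(1,0,G) [37 cells changed]:
GGGGGG
GGGGGG
GGGGGG
GGKGBB
GGGGBB
GGGGGG
GGGGGG

Answer: GGGGGG
GGGGGG
GGGGGG
GGKGBB
GGGGBB
GGGGGG
GGGGGG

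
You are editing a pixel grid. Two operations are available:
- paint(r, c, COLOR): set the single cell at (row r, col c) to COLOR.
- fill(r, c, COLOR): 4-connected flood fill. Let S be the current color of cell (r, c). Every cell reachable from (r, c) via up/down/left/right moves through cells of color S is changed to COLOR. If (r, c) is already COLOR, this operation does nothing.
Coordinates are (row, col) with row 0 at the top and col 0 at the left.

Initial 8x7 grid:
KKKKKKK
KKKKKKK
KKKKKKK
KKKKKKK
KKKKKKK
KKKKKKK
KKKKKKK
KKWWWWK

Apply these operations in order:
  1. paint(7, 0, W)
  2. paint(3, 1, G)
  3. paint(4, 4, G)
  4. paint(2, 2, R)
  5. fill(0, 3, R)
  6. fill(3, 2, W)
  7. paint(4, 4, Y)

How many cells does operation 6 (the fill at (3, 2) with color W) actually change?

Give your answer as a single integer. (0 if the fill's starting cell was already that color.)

Answer: 49

Derivation:
After op 1 paint(7,0,W):
KKKKKKK
KKKKKKK
KKKKKKK
KKKKKKK
KKKKKKK
KKKKKKK
KKKKKKK
WKWWWWK
After op 2 paint(3,1,G):
KKKKKKK
KKKKKKK
KKKKKKK
KGKKKKK
KKKKKKK
KKKKKKK
KKKKKKK
WKWWWWK
After op 3 paint(4,4,G):
KKKKKKK
KKKKKKK
KKKKKKK
KGKKKKK
KKKKGKK
KKKKKKK
KKKKKKK
WKWWWWK
After op 4 paint(2,2,R):
KKKKKKK
KKKKKKK
KKRKKKK
KGKKKKK
KKKKGKK
KKKKKKK
KKKKKKK
WKWWWWK
After op 5 fill(0,3,R) [48 cells changed]:
RRRRRRR
RRRRRRR
RRRRRRR
RGRRRRR
RRRRGRR
RRRRRRR
RRRRRRR
WRWWWWR
After op 6 fill(3,2,W) [49 cells changed]:
WWWWWWW
WWWWWWW
WWWWWWW
WGWWWWW
WWWWGWW
WWWWWWW
WWWWWWW
WWWWWWW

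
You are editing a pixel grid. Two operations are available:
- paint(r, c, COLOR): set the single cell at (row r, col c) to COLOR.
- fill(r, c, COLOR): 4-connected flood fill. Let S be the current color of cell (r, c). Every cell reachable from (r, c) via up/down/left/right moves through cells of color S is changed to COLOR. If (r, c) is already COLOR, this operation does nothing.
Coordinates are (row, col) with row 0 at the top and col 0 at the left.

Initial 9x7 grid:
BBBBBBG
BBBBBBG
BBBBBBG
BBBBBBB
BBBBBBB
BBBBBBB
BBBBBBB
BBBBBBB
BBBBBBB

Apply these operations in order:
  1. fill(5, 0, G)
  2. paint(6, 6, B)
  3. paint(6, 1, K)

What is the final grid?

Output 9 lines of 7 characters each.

After op 1 fill(5,0,G) [60 cells changed]:
GGGGGGG
GGGGGGG
GGGGGGG
GGGGGGG
GGGGGGG
GGGGGGG
GGGGGGG
GGGGGGG
GGGGGGG
After op 2 paint(6,6,B):
GGGGGGG
GGGGGGG
GGGGGGG
GGGGGGG
GGGGGGG
GGGGGGG
GGGGGGB
GGGGGGG
GGGGGGG
After op 3 paint(6,1,K):
GGGGGGG
GGGGGGG
GGGGGGG
GGGGGGG
GGGGGGG
GGGGGGG
GKGGGGB
GGGGGGG
GGGGGGG

Answer: GGGGGGG
GGGGGGG
GGGGGGG
GGGGGGG
GGGGGGG
GGGGGGG
GKGGGGB
GGGGGGG
GGGGGGG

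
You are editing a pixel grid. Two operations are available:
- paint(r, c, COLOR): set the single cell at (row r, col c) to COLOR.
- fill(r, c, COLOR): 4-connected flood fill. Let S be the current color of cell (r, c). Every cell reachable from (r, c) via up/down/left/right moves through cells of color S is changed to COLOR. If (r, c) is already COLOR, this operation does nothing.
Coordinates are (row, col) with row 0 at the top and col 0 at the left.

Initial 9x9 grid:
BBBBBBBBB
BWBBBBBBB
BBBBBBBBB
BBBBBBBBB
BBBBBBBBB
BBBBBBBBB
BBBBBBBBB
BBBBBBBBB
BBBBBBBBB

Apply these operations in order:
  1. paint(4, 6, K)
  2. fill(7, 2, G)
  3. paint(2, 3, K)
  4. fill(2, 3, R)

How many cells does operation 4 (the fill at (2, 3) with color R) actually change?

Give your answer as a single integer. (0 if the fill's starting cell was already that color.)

After op 1 paint(4,6,K):
BBBBBBBBB
BWBBBBBBB
BBBBBBBBB
BBBBBBBBB
BBBBBBKBB
BBBBBBBBB
BBBBBBBBB
BBBBBBBBB
BBBBBBBBB
After op 2 fill(7,2,G) [79 cells changed]:
GGGGGGGGG
GWGGGGGGG
GGGGGGGGG
GGGGGGGGG
GGGGGGKGG
GGGGGGGGG
GGGGGGGGG
GGGGGGGGG
GGGGGGGGG
After op 3 paint(2,3,K):
GGGGGGGGG
GWGGGGGGG
GGGKGGGGG
GGGGGGGGG
GGGGGGKGG
GGGGGGGGG
GGGGGGGGG
GGGGGGGGG
GGGGGGGGG
After op 4 fill(2,3,R) [1 cells changed]:
GGGGGGGGG
GWGGGGGGG
GGGRGGGGG
GGGGGGGGG
GGGGGGKGG
GGGGGGGGG
GGGGGGGGG
GGGGGGGGG
GGGGGGGGG

Answer: 1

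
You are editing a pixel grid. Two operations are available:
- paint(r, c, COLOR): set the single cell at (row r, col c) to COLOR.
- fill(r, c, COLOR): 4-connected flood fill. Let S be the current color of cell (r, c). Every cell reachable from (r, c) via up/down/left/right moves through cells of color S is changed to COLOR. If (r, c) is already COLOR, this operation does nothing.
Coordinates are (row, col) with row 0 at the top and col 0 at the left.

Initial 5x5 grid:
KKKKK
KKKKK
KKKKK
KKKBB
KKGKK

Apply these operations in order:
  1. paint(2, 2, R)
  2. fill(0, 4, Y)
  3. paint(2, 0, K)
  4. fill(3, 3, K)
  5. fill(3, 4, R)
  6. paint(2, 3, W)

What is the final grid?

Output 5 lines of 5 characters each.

Answer: YYYYY
YYYYY
KYRWY
YYYRR
YYGRR

Derivation:
After op 1 paint(2,2,R):
KKKKK
KKKKK
KKRKK
KKKBB
KKGKK
After op 2 fill(0,4,Y) [19 cells changed]:
YYYYY
YYYYY
YYRYY
YYYBB
YYGKK
After op 3 paint(2,0,K):
YYYYY
YYYYY
KYRYY
YYYBB
YYGKK
After op 4 fill(3,3,K) [2 cells changed]:
YYYYY
YYYYY
KYRYY
YYYKK
YYGKK
After op 5 fill(3,4,R) [4 cells changed]:
YYYYY
YYYYY
KYRYY
YYYRR
YYGRR
After op 6 paint(2,3,W):
YYYYY
YYYYY
KYRWY
YYYRR
YYGRR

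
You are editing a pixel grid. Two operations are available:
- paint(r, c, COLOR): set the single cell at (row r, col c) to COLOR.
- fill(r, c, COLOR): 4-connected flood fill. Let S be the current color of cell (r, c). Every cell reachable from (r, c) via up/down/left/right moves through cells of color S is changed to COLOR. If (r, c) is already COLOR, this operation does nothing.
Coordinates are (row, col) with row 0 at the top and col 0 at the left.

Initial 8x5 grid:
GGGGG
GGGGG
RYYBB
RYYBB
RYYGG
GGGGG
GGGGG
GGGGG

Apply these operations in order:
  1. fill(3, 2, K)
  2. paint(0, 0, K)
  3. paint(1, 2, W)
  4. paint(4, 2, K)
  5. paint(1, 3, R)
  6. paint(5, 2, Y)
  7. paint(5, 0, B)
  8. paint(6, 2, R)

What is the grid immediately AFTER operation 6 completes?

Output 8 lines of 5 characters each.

Answer: KGGGG
GGWRG
RKKBB
RKKBB
RKKGG
GGYGG
GGGGG
GGGGG

Derivation:
After op 1 fill(3,2,K) [6 cells changed]:
GGGGG
GGGGG
RKKBB
RKKBB
RKKGG
GGGGG
GGGGG
GGGGG
After op 2 paint(0,0,K):
KGGGG
GGGGG
RKKBB
RKKBB
RKKGG
GGGGG
GGGGG
GGGGG
After op 3 paint(1,2,W):
KGGGG
GGWGG
RKKBB
RKKBB
RKKGG
GGGGG
GGGGG
GGGGG
After op 4 paint(4,2,K):
KGGGG
GGWGG
RKKBB
RKKBB
RKKGG
GGGGG
GGGGG
GGGGG
After op 5 paint(1,3,R):
KGGGG
GGWRG
RKKBB
RKKBB
RKKGG
GGGGG
GGGGG
GGGGG
After op 6 paint(5,2,Y):
KGGGG
GGWRG
RKKBB
RKKBB
RKKGG
GGYGG
GGGGG
GGGGG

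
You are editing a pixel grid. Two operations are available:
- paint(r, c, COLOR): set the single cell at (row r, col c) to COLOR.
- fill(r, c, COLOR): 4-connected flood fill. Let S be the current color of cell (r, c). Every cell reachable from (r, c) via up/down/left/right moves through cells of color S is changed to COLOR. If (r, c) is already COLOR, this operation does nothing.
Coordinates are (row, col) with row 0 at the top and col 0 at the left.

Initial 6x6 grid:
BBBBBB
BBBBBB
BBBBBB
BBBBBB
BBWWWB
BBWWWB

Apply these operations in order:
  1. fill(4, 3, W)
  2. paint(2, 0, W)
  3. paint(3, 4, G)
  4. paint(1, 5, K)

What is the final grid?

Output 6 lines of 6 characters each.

Answer: BBBBBB
BBBBBK
WBBBBB
BBBBGB
BBWWWB
BBWWWB

Derivation:
After op 1 fill(4,3,W) [0 cells changed]:
BBBBBB
BBBBBB
BBBBBB
BBBBBB
BBWWWB
BBWWWB
After op 2 paint(2,0,W):
BBBBBB
BBBBBB
WBBBBB
BBBBBB
BBWWWB
BBWWWB
After op 3 paint(3,4,G):
BBBBBB
BBBBBB
WBBBBB
BBBBGB
BBWWWB
BBWWWB
After op 4 paint(1,5,K):
BBBBBB
BBBBBK
WBBBBB
BBBBGB
BBWWWB
BBWWWB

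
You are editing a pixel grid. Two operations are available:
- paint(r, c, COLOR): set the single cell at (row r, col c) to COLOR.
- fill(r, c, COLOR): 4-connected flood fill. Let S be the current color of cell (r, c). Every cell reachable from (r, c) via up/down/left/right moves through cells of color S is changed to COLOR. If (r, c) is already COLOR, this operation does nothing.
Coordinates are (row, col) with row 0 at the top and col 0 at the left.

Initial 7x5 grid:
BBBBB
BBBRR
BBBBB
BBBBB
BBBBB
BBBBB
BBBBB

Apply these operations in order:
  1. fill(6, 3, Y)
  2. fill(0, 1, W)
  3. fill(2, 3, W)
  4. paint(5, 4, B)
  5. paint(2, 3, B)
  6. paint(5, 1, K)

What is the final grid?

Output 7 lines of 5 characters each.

Answer: WWWWW
WWWRR
WWWBW
WWWWW
WWWWW
WKWWB
WWWWW

Derivation:
After op 1 fill(6,3,Y) [33 cells changed]:
YYYYY
YYYRR
YYYYY
YYYYY
YYYYY
YYYYY
YYYYY
After op 2 fill(0,1,W) [33 cells changed]:
WWWWW
WWWRR
WWWWW
WWWWW
WWWWW
WWWWW
WWWWW
After op 3 fill(2,3,W) [0 cells changed]:
WWWWW
WWWRR
WWWWW
WWWWW
WWWWW
WWWWW
WWWWW
After op 4 paint(5,4,B):
WWWWW
WWWRR
WWWWW
WWWWW
WWWWW
WWWWB
WWWWW
After op 5 paint(2,3,B):
WWWWW
WWWRR
WWWBW
WWWWW
WWWWW
WWWWB
WWWWW
After op 6 paint(5,1,K):
WWWWW
WWWRR
WWWBW
WWWWW
WWWWW
WKWWB
WWWWW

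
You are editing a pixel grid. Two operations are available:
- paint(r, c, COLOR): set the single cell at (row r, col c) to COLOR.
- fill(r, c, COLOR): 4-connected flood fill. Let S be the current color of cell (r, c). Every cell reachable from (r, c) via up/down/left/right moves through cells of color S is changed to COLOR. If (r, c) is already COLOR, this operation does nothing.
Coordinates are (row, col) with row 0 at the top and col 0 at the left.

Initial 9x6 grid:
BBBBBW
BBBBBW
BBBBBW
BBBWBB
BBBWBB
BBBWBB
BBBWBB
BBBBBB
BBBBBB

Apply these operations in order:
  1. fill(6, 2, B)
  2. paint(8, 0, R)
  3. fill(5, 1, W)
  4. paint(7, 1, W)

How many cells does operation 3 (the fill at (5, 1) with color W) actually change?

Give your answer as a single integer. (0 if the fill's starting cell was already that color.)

Answer: 46

Derivation:
After op 1 fill(6,2,B) [0 cells changed]:
BBBBBW
BBBBBW
BBBBBW
BBBWBB
BBBWBB
BBBWBB
BBBWBB
BBBBBB
BBBBBB
After op 2 paint(8,0,R):
BBBBBW
BBBBBW
BBBBBW
BBBWBB
BBBWBB
BBBWBB
BBBWBB
BBBBBB
RBBBBB
After op 3 fill(5,1,W) [46 cells changed]:
WWWWWW
WWWWWW
WWWWWW
WWWWWW
WWWWWW
WWWWWW
WWWWWW
WWWWWW
RWWWWW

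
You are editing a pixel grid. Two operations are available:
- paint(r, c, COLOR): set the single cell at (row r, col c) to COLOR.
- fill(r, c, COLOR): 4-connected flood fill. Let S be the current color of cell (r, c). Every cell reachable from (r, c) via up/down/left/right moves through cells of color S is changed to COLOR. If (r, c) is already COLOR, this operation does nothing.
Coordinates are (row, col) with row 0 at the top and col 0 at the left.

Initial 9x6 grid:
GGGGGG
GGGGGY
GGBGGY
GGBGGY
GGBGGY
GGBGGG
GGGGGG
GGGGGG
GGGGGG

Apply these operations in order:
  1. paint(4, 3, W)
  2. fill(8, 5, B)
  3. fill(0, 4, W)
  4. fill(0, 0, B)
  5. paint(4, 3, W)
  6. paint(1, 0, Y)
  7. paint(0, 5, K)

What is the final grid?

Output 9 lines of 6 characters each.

Answer: BBBBBK
YBBBBY
BBBBBY
BBBBBY
BBBWBY
BBBBBB
BBBBBB
BBBBBB
BBBBBB

Derivation:
After op 1 paint(4,3,W):
GGGGGG
GGGGGY
GGBGGY
GGBGGY
GGBWGY
GGBGGG
GGGGGG
GGGGGG
GGGGGG
After op 2 fill(8,5,B) [45 cells changed]:
BBBBBB
BBBBBY
BBBBBY
BBBBBY
BBBWBY
BBBBBB
BBBBBB
BBBBBB
BBBBBB
After op 3 fill(0,4,W) [49 cells changed]:
WWWWWW
WWWWWY
WWWWWY
WWWWWY
WWWWWY
WWWWWW
WWWWWW
WWWWWW
WWWWWW
After op 4 fill(0,0,B) [50 cells changed]:
BBBBBB
BBBBBY
BBBBBY
BBBBBY
BBBBBY
BBBBBB
BBBBBB
BBBBBB
BBBBBB
After op 5 paint(4,3,W):
BBBBBB
BBBBBY
BBBBBY
BBBBBY
BBBWBY
BBBBBB
BBBBBB
BBBBBB
BBBBBB
After op 6 paint(1,0,Y):
BBBBBB
YBBBBY
BBBBBY
BBBBBY
BBBWBY
BBBBBB
BBBBBB
BBBBBB
BBBBBB
After op 7 paint(0,5,K):
BBBBBK
YBBBBY
BBBBBY
BBBBBY
BBBWBY
BBBBBB
BBBBBB
BBBBBB
BBBBBB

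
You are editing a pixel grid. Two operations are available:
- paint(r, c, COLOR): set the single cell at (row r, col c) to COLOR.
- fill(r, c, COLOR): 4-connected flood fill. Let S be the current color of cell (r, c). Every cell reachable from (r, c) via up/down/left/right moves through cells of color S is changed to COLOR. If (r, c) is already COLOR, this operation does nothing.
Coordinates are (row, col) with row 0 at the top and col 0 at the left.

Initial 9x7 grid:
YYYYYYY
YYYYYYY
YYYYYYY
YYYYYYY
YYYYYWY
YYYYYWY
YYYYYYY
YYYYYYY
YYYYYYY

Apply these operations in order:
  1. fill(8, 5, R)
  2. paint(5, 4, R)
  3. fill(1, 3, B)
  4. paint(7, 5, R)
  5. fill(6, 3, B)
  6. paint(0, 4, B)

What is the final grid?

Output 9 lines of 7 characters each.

Answer: BBBBBBB
BBBBBBB
BBBBBBB
BBBBBBB
BBBBBWB
BBBBBWB
BBBBBBB
BBBBBRB
BBBBBBB

Derivation:
After op 1 fill(8,5,R) [61 cells changed]:
RRRRRRR
RRRRRRR
RRRRRRR
RRRRRRR
RRRRRWR
RRRRRWR
RRRRRRR
RRRRRRR
RRRRRRR
After op 2 paint(5,4,R):
RRRRRRR
RRRRRRR
RRRRRRR
RRRRRRR
RRRRRWR
RRRRRWR
RRRRRRR
RRRRRRR
RRRRRRR
After op 3 fill(1,3,B) [61 cells changed]:
BBBBBBB
BBBBBBB
BBBBBBB
BBBBBBB
BBBBBWB
BBBBBWB
BBBBBBB
BBBBBBB
BBBBBBB
After op 4 paint(7,5,R):
BBBBBBB
BBBBBBB
BBBBBBB
BBBBBBB
BBBBBWB
BBBBBWB
BBBBBBB
BBBBBRB
BBBBBBB
After op 5 fill(6,3,B) [0 cells changed]:
BBBBBBB
BBBBBBB
BBBBBBB
BBBBBBB
BBBBBWB
BBBBBWB
BBBBBBB
BBBBBRB
BBBBBBB
After op 6 paint(0,4,B):
BBBBBBB
BBBBBBB
BBBBBBB
BBBBBBB
BBBBBWB
BBBBBWB
BBBBBBB
BBBBBRB
BBBBBBB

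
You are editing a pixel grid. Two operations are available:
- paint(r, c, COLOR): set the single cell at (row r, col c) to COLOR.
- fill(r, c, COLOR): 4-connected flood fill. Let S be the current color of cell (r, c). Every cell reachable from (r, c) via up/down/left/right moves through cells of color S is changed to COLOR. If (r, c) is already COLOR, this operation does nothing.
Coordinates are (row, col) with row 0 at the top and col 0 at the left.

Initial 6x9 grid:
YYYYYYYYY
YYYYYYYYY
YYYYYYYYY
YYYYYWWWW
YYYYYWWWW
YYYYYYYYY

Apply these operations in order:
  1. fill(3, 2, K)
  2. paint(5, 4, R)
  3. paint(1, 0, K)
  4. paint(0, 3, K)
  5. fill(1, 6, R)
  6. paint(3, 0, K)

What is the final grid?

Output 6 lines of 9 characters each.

Answer: RRRRRRRRR
RRRRRRRRR
RRRRRRRRR
KRRRRWWWW
RRRRRWWWW
RRRRRKKKK

Derivation:
After op 1 fill(3,2,K) [46 cells changed]:
KKKKKKKKK
KKKKKKKKK
KKKKKKKKK
KKKKKWWWW
KKKKKWWWW
KKKKKKKKK
After op 2 paint(5,4,R):
KKKKKKKKK
KKKKKKKKK
KKKKKKKKK
KKKKKWWWW
KKKKKWWWW
KKKKRKKKK
After op 3 paint(1,0,K):
KKKKKKKKK
KKKKKKKKK
KKKKKKKKK
KKKKKWWWW
KKKKKWWWW
KKKKRKKKK
After op 4 paint(0,3,K):
KKKKKKKKK
KKKKKKKKK
KKKKKKKKK
KKKKKWWWW
KKKKKWWWW
KKKKRKKKK
After op 5 fill(1,6,R) [41 cells changed]:
RRRRRRRRR
RRRRRRRRR
RRRRRRRRR
RRRRRWWWW
RRRRRWWWW
RRRRRKKKK
After op 6 paint(3,0,K):
RRRRRRRRR
RRRRRRRRR
RRRRRRRRR
KRRRRWWWW
RRRRRWWWW
RRRRRKKKK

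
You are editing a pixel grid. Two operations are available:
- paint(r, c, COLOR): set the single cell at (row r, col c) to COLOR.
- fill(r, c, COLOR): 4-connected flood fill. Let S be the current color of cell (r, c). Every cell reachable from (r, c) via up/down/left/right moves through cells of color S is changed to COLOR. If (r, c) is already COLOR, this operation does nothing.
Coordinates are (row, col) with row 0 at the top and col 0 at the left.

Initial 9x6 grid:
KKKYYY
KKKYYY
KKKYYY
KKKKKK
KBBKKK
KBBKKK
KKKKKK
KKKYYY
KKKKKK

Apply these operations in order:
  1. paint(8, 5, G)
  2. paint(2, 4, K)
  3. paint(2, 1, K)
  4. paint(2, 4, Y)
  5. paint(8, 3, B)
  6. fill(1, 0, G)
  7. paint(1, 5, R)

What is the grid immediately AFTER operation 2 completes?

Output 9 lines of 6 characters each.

Answer: KKKYYY
KKKYYY
KKKYKY
KKKKKK
KBBKKK
KBBKKK
KKKKKK
KKKYYY
KKKKKG

Derivation:
After op 1 paint(8,5,G):
KKKYYY
KKKYYY
KKKYYY
KKKKKK
KBBKKK
KBBKKK
KKKKKK
KKKYYY
KKKKKG
After op 2 paint(2,4,K):
KKKYYY
KKKYYY
KKKYKY
KKKKKK
KBBKKK
KBBKKK
KKKKKK
KKKYYY
KKKKKG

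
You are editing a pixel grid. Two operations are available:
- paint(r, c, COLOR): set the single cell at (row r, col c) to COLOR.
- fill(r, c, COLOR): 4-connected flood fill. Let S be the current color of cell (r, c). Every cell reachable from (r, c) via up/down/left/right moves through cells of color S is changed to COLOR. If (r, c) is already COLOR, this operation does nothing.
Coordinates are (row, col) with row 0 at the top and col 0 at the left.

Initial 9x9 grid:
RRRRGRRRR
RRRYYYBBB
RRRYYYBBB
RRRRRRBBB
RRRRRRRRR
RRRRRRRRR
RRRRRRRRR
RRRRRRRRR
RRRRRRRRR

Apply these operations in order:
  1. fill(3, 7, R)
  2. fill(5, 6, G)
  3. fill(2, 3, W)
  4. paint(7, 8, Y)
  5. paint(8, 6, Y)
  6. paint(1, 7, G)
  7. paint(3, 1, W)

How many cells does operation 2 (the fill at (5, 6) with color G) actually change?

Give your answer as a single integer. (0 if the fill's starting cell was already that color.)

After op 1 fill(3,7,R) [9 cells changed]:
RRRRGRRRR
RRRYYYRRR
RRRYYYRRR
RRRRRRRRR
RRRRRRRRR
RRRRRRRRR
RRRRRRRRR
RRRRRRRRR
RRRRRRRRR
After op 2 fill(5,6,G) [74 cells changed]:
GGGGGGGGG
GGGYYYGGG
GGGYYYGGG
GGGGGGGGG
GGGGGGGGG
GGGGGGGGG
GGGGGGGGG
GGGGGGGGG
GGGGGGGGG

Answer: 74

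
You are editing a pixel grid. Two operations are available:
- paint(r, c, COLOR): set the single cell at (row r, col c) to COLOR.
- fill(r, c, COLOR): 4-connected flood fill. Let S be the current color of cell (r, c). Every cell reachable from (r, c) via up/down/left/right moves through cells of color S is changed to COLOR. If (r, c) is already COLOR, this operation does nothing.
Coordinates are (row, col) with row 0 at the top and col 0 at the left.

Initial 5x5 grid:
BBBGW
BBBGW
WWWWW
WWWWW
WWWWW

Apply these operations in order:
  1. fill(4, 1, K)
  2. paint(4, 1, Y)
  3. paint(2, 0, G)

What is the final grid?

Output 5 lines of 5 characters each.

After op 1 fill(4,1,K) [17 cells changed]:
BBBGK
BBBGK
KKKKK
KKKKK
KKKKK
After op 2 paint(4,1,Y):
BBBGK
BBBGK
KKKKK
KKKKK
KYKKK
After op 3 paint(2,0,G):
BBBGK
BBBGK
GKKKK
KKKKK
KYKKK

Answer: BBBGK
BBBGK
GKKKK
KKKKK
KYKKK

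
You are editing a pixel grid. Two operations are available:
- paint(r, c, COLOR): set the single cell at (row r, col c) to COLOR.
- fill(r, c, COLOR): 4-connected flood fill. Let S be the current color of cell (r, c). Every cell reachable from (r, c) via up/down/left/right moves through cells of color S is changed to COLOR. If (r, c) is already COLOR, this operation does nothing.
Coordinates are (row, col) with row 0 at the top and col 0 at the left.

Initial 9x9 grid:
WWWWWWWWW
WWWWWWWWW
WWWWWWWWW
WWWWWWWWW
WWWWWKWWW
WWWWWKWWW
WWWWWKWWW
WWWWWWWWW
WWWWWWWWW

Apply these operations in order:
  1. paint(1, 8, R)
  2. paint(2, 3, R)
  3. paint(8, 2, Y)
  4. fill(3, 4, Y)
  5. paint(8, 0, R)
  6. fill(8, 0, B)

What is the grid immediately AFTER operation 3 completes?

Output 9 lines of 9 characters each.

Answer: WWWWWWWWW
WWWWWWWWR
WWWRWWWWW
WWWWWWWWW
WWWWWKWWW
WWWWWKWWW
WWWWWKWWW
WWWWWWWWW
WWYWWWWWW

Derivation:
After op 1 paint(1,8,R):
WWWWWWWWW
WWWWWWWWR
WWWWWWWWW
WWWWWWWWW
WWWWWKWWW
WWWWWKWWW
WWWWWKWWW
WWWWWWWWW
WWWWWWWWW
After op 2 paint(2,3,R):
WWWWWWWWW
WWWWWWWWR
WWWRWWWWW
WWWWWWWWW
WWWWWKWWW
WWWWWKWWW
WWWWWKWWW
WWWWWWWWW
WWWWWWWWW
After op 3 paint(8,2,Y):
WWWWWWWWW
WWWWWWWWR
WWWRWWWWW
WWWWWWWWW
WWWWWKWWW
WWWWWKWWW
WWWWWKWWW
WWWWWWWWW
WWYWWWWWW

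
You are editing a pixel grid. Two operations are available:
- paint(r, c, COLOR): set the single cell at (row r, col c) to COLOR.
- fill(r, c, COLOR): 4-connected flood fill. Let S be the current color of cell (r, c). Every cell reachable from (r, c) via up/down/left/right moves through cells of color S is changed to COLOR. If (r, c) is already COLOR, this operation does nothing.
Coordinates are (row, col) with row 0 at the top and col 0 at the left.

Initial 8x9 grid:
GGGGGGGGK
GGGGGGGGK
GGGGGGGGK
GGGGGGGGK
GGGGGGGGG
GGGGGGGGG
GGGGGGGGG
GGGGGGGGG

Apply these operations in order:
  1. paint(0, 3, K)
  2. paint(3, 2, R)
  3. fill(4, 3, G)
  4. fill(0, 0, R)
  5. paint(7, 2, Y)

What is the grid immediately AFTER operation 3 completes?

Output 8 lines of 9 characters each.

After op 1 paint(0,3,K):
GGGKGGGGK
GGGGGGGGK
GGGGGGGGK
GGGGGGGGK
GGGGGGGGG
GGGGGGGGG
GGGGGGGGG
GGGGGGGGG
After op 2 paint(3,2,R):
GGGKGGGGK
GGGGGGGGK
GGGGGGGGK
GGRGGGGGK
GGGGGGGGG
GGGGGGGGG
GGGGGGGGG
GGGGGGGGG
After op 3 fill(4,3,G) [0 cells changed]:
GGGKGGGGK
GGGGGGGGK
GGGGGGGGK
GGRGGGGGK
GGGGGGGGG
GGGGGGGGG
GGGGGGGGG
GGGGGGGGG

Answer: GGGKGGGGK
GGGGGGGGK
GGGGGGGGK
GGRGGGGGK
GGGGGGGGG
GGGGGGGGG
GGGGGGGGG
GGGGGGGGG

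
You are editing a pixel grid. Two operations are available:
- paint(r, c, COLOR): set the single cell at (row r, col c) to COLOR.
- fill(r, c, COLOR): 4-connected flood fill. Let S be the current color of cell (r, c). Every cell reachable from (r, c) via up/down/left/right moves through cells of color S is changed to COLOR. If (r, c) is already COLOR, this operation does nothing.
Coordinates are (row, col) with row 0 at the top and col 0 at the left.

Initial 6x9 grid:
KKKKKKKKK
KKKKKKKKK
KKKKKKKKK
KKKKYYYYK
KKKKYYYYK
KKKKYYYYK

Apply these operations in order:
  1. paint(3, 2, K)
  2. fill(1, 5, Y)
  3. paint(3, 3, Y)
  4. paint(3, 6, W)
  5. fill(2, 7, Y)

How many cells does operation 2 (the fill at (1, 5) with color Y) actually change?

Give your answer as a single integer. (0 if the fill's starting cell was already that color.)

Answer: 42

Derivation:
After op 1 paint(3,2,K):
KKKKKKKKK
KKKKKKKKK
KKKKKKKKK
KKKKYYYYK
KKKKYYYYK
KKKKYYYYK
After op 2 fill(1,5,Y) [42 cells changed]:
YYYYYYYYY
YYYYYYYYY
YYYYYYYYY
YYYYYYYYY
YYYYYYYYY
YYYYYYYYY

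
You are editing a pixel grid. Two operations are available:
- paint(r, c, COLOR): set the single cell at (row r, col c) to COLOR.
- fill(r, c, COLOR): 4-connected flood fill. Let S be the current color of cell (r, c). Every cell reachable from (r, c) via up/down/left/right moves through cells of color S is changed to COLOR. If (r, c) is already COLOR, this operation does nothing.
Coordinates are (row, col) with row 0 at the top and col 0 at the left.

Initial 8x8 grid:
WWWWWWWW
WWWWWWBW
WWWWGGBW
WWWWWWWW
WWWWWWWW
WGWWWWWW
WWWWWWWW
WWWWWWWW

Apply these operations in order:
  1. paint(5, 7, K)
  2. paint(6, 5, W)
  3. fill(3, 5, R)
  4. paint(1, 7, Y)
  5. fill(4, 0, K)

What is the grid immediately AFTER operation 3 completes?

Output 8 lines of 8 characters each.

After op 1 paint(5,7,K):
WWWWWWWW
WWWWWWBW
WWWWGGBW
WWWWWWWW
WWWWWWWW
WGWWWWWK
WWWWWWWW
WWWWWWWW
After op 2 paint(6,5,W):
WWWWWWWW
WWWWWWBW
WWWWGGBW
WWWWWWWW
WWWWWWWW
WGWWWWWK
WWWWWWWW
WWWWWWWW
After op 3 fill(3,5,R) [58 cells changed]:
RRRRRRRR
RRRRRRBR
RRRRGGBR
RRRRRRRR
RRRRRRRR
RGRRRRRK
RRRRRRRR
RRRRRRRR

Answer: RRRRRRRR
RRRRRRBR
RRRRGGBR
RRRRRRRR
RRRRRRRR
RGRRRRRK
RRRRRRRR
RRRRRRRR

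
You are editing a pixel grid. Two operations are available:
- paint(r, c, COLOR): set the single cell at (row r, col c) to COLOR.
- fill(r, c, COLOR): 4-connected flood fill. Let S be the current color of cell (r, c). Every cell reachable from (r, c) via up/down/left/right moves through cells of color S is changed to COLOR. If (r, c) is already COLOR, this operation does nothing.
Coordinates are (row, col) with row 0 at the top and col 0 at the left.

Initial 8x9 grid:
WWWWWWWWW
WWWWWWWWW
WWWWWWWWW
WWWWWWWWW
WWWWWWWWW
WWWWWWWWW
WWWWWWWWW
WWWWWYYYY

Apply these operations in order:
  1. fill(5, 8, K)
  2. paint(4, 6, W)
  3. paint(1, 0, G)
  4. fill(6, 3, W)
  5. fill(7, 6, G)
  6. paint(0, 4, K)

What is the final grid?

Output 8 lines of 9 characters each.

Answer: WWWWKWWWW
GWWWWWWWW
WWWWWWWWW
WWWWWWWWW
WWWWWWWWW
WWWWWWWWW
WWWWWWWWW
WWWWWGGGG

Derivation:
After op 1 fill(5,8,K) [68 cells changed]:
KKKKKKKKK
KKKKKKKKK
KKKKKKKKK
KKKKKKKKK
KKKKKKKKK
KKKKKKKKK
KKKKKKKKK
KKKKKYYYY
After op 2 paint(4,6,W):
KKKKKKKKK
KKKKKKKKK
KKKKKKKKK
KKKKKKKKK
KKKKKKWKK
KKKKKKKKK
KKKKKKKKK
KKKKKYYYY
After op 3 paint(1,0,G):
KKKKKKKKK
GKKKKKKKK
KKKKKKKKK
KKKKKKKKK
KKKKKKWKK
KKKKKKKKK
KKKKKKKKK
KKKKKYYYY
After op 4 fill(6,3,W) [66 cells changed]:
WWWWWWWWW
GWWWWWWWW
WWWWWWWWW
WWWWWWWWW
WWWWWWWWW
WWWWWWWWW
WWWWWWWWW
WWWWWYYYY
After op 5 fill(7,6,G) [4 cells changed]:
WWWWWWWWW
GWWWWWWWW
WWWWWWWWW
WWWWWWWWW
WWWWWWWWW
WWWWWWWWW
WWWWWWWWW
WWWWWGGGG
After op 6 paint(0,4,K):
WWWWKWWWW
GWWWWWWWW
WWWWWWWWW
WWWWWWWWW
WWWWWWWWW
WWWWWWWWW
WWWWWWWWW
WWWWWGGGG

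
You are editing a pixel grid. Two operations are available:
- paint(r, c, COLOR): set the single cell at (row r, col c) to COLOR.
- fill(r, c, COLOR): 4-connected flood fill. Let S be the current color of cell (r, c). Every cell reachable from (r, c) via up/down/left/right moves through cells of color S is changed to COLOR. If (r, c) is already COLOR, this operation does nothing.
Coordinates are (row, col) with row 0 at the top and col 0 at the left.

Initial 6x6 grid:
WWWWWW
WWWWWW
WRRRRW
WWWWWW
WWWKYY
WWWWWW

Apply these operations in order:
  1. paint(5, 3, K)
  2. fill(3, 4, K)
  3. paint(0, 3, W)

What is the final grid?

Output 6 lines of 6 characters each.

After op 1 paint(5,3,K):
WWWWWW
WWWWWW
WRRRRW
WWWWWW
WWWKYY
WWWKWW
After op 2 fill(3,4,K) [26 cells changed]:
KKKKKK
KKKKKK
KRRRRK
KKKKKK
KKKKYY
KKKKWW
After op 3 paint(0,3,W):
KKKWKK
KKKKKK
KRRRRK
KKKKKK
KKKKYY
KKKKWW

Answer: KKKWKK
KKKKKK
KRRRRK
KKKKKK
KKKKYY
KKKKWW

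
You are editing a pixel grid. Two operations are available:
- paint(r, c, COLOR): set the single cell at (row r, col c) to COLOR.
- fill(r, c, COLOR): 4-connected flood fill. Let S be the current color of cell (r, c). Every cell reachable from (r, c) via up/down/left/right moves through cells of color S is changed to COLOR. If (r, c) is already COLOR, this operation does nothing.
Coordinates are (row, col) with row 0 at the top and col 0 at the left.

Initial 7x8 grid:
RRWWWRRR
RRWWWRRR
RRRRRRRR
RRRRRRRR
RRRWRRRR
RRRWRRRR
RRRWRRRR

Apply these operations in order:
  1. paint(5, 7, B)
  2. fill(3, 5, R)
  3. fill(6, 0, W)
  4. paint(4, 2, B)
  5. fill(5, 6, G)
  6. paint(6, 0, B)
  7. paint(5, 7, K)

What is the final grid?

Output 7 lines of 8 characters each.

After op 1 paint(5,7,B):
RRWWWRRR
RRWWWRRR
RRRRRRRR
RRRRRRRR
RRRWRRRR
RRRWRRRB
RRRWRRRR
After op 2 fill(3,5,R) [0 cells changed]:
RRWWWRRR
RRWWWRRR
RRRRRRRR
RRRRRRRR
RRRWRRRR
RRRWRRRB
RRRWRRRR
After op 3 fill(6,0,W) [46 cells changed]:
WWWWWWWW
WWWWWWWW
WWWWWWWW
WWWWWWWW
WWWWWWWW
WWWWWWWB
WWWWWWWW
After op 4 paint(4,2,B):
WWWWWWWW
WWWWWWWW
WWWWWWWW
WWWWWWWW
WWBWWWWW
WWWWWWWB
WWWWWWWW
After op 5 fill(5,6,G) [54 cells changed]:
GGGGGGGG
GGGGGGGG
GGGGGGGG
GGGGGGGG
GGBGGGGG
GGGGGGGB
GGGGGGGG
After op 6 paint(6,0,B):
GGGGGGGG
GGGGGGGG
GGGGGGGG
GGGGGGGG
GGBGGGGG
GGGGGGGB
BGGGGGGG
After op 7 paint(5,7,K):
GGGGGGGG
GGGGGGGG
GGGGGGGG
GGGGGGGG
GGBGGGGG
GGGGGGGK
BGGGGGGG

Answer: GGGGGGGG
GGGGGGGG
GGGGGGGG
GGGGGGGG
GGBGGGGG
GGGGGGGK
BGGGGGGG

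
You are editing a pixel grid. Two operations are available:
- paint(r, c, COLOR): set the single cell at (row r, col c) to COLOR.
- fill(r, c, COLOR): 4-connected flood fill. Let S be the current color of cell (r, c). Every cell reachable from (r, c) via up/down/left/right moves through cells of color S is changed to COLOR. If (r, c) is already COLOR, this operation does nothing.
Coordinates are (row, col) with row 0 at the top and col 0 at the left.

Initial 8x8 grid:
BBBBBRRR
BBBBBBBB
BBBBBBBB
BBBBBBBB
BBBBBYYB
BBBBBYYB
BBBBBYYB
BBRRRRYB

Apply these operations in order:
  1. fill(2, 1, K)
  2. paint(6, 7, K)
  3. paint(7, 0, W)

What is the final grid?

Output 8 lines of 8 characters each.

After op 1 fill(2,1,K) [50 cells changed]:
KKKKKRRR
KKKKKKKK
KKKKKKKK
KKKKKKKK
KKKKKYYK
KKKKKYYK
KKKKKYYK
KKRRRRYK
After op 2 paint(6,7,K):
KKKKKRRR
KKKKKKKK
KKKKKKKK
KKKKKKKK
KKKKKYYK
KKKKKYYK
KKKKKYYK
KKRRRRYK
After op 3 paint(7,0,W):
KKKKKRRR
KKKKKKKK
KKKKKKKK
KKKKKKKK
KKKKKYYK
KKKKKYYK
KKKKKYYK
WKRRRRYK

Answer: KKKKKRRR
KKKKKKKK
KKKKKKKK
KKKKKKKK
KKKKKYYK
KKKKKYYK
KKKKKYYK
WKRRRRYK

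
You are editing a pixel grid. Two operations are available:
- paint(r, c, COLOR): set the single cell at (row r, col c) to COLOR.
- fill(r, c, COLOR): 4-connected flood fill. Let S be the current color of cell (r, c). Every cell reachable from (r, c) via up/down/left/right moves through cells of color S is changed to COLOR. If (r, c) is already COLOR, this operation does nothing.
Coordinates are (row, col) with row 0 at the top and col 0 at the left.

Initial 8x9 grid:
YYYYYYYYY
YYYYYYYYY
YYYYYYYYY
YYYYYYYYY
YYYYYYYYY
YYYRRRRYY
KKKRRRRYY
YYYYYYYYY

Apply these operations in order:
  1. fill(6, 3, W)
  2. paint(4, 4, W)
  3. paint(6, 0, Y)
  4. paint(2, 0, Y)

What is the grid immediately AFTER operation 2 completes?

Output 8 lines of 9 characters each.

Answer: YYYYYYYYY
YYYYYYYYY
YYYYYYYYY
YYYYYYYYY
YYYYWYYYY
YYYWWWWYY
KKKWWWWYY
YYYYYYYYY

Derivation:
After op 1 fill(6,3,W) [8 cells changed]:
YYYYYYYYY
YYYYYYYYY
YYYYYYYYY
YYYYYYYYY
YYYYYYYYY
YYYWWWWYY
KKKWWWWYY
YYYYYYYYY
After op 2 paint(4,4,W):
YYYYYYYYY
YYYYYYYYY
YYYYYYYYY
YYYYYYYYY
YYYYWYYYY
YYYWWWWYY
KKKWWWWYY
YYYYYYYYY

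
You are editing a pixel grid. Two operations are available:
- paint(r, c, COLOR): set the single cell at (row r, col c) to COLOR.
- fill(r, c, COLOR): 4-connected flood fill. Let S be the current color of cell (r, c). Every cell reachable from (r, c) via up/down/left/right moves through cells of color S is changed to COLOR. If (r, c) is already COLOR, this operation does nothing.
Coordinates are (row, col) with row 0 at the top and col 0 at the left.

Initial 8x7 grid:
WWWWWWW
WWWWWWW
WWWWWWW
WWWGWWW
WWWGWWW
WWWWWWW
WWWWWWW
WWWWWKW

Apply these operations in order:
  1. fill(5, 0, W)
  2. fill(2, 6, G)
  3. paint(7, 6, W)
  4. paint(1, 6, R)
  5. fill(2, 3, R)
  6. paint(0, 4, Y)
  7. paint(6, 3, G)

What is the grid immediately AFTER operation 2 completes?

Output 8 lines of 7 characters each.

After op 1 fill(5,0,W) [0 cells changed]:
WWWWWWW
WWWWWWW
WWWWWWW
WWWGWWW
WWWGWWW
WWWWWWW
WWWWWWW
WWWWWKW
After op 2 fill(2,6,G) [53 cells changed]:
GGGGGGG
GGGGGGG
GGGGGGG
GGGGGGG
GGGGGGG
GGGGGGG
GGGGGGG
GGGGGKG

Answer: GGGGGGG
GGGGGGG
GGGGGGG
GGGGGGG
GGGGGGG
GGGGGGG
GGGGGGG
GGGGGKG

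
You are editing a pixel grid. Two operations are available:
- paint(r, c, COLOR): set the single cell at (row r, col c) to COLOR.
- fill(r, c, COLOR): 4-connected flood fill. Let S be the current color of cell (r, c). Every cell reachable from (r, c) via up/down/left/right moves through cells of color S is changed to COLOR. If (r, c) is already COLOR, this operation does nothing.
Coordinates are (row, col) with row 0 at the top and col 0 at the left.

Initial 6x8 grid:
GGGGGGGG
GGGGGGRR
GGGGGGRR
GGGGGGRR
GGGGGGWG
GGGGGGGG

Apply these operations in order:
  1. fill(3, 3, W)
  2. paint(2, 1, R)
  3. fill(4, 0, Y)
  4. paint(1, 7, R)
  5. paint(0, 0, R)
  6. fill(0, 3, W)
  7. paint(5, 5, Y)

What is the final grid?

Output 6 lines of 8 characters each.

After op 1 fill(3,3,W) [41 cells changed]:
WWWWWWWW
WWWWWWRR
WWWWWWRR
WWWWWWRR
WWWWWWWW
WWWWWWWW
After op 2 paint(2,1,R):
WWWWWWWW
WWWWWWRR
WRWWWWRR
WWWWWWRR
WWWWWWWW
WWWWWWWW
After op 3 fill(4,0,Y) [41 cells changed]:
YYYYYYYY
YYYYYYRR
YRYYYYRR
YYYYYYRR
YYYYYYYY
YYYYYYYY
After op 4 paint(1,7,R):
YYYYYYYY
YYYYYYRR
YRYYYYRR
YYYYYYRR
YYYYYYYY
YYYYYYYY
After op 5 paint(0,0,R):
RYYYYYYY
YYYYYYRR
YRYYYYRR
YYYYYYRR
YYYYYYYY
YYYYYYYY
After op 6 fill(0,3,W) [40 cells changed]:
RWWWWWWW
WWWWWWRR
WRWWWWRR
WWWWWWRR
WWWWWWWW
WWWWWWWW
After op 7 paint(5,5,Y):
RWWWWWWW
WWWWWWRR
WRWWWWRR
WWWWWWRR
WWWWWWWW
WWWWWYWW

Answer: RWWWWWWW
WWWWWWRR
WRWWWWRR
WWWWWWRR
WWWWWWWW
WWWWWYWW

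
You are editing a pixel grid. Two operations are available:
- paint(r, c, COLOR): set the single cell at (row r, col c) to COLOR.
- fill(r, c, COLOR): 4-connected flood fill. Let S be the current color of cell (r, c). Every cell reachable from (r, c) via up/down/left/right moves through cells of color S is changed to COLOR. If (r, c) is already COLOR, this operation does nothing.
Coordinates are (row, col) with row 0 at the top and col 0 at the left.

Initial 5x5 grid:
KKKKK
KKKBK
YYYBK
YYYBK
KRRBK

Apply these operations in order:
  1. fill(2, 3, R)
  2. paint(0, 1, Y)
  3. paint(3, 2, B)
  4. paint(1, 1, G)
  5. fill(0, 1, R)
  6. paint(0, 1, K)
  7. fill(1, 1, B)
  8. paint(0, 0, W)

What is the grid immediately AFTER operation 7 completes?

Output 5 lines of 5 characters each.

After op 1 fill(2,3,R) [4 cells changed]:
KKKKK
KKKRK
YYYRK
YYYRK
KRRRK
After op 2 paint(0,1,Y):
KYKKK
KKKRK
YYYRK
YYYRK
KRRRK
After op 3 paint(3,2,B):
KYKKK
KKKRK
YYYRK
YYBRK
KRRRK
After op 4 paint(1,1,G):
KYKKK
KGKRK
YYYRK
YYBRK
KRRRK
After op 5 fill(0,1,R) [1 cells changed]:
KRKKK
KGKRK
YYYRK
YYBRK
KRRRK
After op 6 paint(0,1,K):
KKKKK
KGKRK
YYYRK
YYBRK
KRRRK
After op 7 fill(1,1,B) [1 cells changed]:
KKKKK
KBKRK
YYYRK
YYBRK
KRRRK

Answer: KKKKK
KBKRK
YYYRK
YYBRK
KRRRK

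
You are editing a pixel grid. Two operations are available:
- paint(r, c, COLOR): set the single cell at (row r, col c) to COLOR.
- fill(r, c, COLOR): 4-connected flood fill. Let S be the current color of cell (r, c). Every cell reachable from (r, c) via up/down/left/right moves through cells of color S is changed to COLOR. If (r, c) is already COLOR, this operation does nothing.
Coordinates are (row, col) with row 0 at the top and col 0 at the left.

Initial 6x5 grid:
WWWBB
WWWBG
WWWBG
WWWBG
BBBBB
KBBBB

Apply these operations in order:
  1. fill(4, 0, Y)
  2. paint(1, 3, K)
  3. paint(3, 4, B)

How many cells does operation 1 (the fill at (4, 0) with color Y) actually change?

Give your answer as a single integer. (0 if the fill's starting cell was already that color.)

After op 1 fill(4,0,Y) [14 cells changed]:
WWWYY
WWWYG
WWWYG
WWWYG
YYYYY
KYYYY

Answer: 14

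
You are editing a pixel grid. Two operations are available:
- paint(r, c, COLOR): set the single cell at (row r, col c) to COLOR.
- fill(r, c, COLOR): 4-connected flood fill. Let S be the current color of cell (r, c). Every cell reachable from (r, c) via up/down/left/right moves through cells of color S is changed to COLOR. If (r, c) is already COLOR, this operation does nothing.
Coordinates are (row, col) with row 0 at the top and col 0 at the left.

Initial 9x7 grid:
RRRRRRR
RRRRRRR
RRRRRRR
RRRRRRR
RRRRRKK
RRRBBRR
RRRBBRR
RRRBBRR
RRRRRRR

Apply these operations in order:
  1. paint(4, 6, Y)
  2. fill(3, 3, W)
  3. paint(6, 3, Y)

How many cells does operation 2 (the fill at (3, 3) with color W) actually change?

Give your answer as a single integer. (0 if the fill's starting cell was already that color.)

Answer: 55

Derivation:
After op 1 paint(4,6,Y):
RRRRRRR
RRRRRRR
RRRRRRR
RRRRRRR
RRRRRKY
RRRBBRR
RRRBBRR
RRRBBRR
RRRRRRR
After op 2 fill(3,3,W) [55 cells changed]:
WWWWWWW
WWWWWWW
WWWWWWW
WWWWWWW
WWWWWKY
WWWBBWW
WWWBBWW
WWWBBWW
WWWWWWW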